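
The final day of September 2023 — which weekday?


September 2023 has 30 days
Anchor: Jan 1, 2023. With p = 2023 - 1 = 2022: (p + p//4 - p//100 + p//400) mod 7 = (2022 + 505 - 20 + 5) mod 7 = 2512 mod 7 = 6 -> Sunday (Mon=0 ... Sun=6)
Days before September (Jan-Aug): 243; September 1 index = (6 + 243) mod 7 = 4 -> Friday
Last day offset: 30 - 1 = 29 days
Weekday index = (4 + 29) mod 7 = 5

Saturday, September 30


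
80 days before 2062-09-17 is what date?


Start: 2062-09-17, subtract 80 days
Back 17 days from September 17 reaches August 31, 2062 -> 63 left
August 2062 has 31 days -> back to July 31, 2062 -> 32 left
July 2062 has 31 days -> back to June 30, 2062 -> 1 left
June 2062: 30 - 1 = 29 -> lands on June 29

Result: 2062-06-29


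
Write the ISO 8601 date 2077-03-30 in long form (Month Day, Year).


ISO 2077-03-30 parses as year=2077, month=03, day=30
Month 3 -> March

March 30, 2077


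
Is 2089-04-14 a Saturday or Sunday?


Anchor: Jan 1, 2089. With p = 2089 - 1 = 2088: (p + p//4 - p//100 + p//400) mod 7 = (2088 + 522 - 20 + 5) mod 7 = 2595 mod 7 = 5 -> Saturday (Mon=0 ... Sun=6)
Day of year: 104; offset = 103
Weekday index = (5 + 103) mod 7 = 3 -> Thursday
Weekend days: Saturday, Sunday

No


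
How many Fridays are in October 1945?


October 1945 has 31 days
Anchor: Jan 1, 1945. With p = 1945 - 1 = 1944: (p + p//4 - p//100 + p//400) mod 7 = (1944 + 486 - 19 + 4) mod 7 = 2415 mod 7 = 0 -> Monday (Mon=0 ... Sun=6)
Days before October (Jan-Sep): 273; October 1 index = (0 + 273) mod 7 = 0 -> Monday
First Friday is October 5
Fridays: 5, 12, 19, 26

4 Fridays


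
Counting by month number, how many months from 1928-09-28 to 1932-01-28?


From September 1928 to January 1932
4 years * 12 = 48 months, minus 8 months = 40

40 months


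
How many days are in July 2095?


July 2095

31 days


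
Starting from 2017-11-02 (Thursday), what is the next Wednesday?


Current: Thursday
Target: Wednesday
Days ahead: 6

Next Wednesday: 2017-11-08


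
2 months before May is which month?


May is month 5
5 - 2 = 3

March


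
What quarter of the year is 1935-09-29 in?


Month: September (month 9)
Q1: Jan-Mar, Q2: Apr-Jun, Q3: Jul-Sep, Q4: Oct-Dec

Q3


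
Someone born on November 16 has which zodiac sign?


Date: November 16
Conventional tropical zodiac dates: Scorpio from October 23 onward; Sagittarius starts November 22
November 16 falls within the Scorpio range

Scorpio


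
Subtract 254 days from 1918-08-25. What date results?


Start: 1918-08-25, subtract 254 days
Back 25 days from August 25 reaches July 31, 1918 -> 229 left
July 1918 has 31 days -> back to June 30, 1918 -> 198 left
June 1918 has 30 days -> back to May 31, 1918 -> 168 left
May 1918 has 31 days -> back to April 30, 1918 -> 137 left
April 1918 has 30 days -> back to March 31, 1918 -> 107 left
March 1918 has 31 days -> back to February 28, 1918 -> 76 left
February 1918 has 28 days -> back to January 31, 1918 -> 48 left
January 1918 has 31 days -> back to December 31, 1917 -> 17 left
December 1917: 31 - 17 = 14 -> lands on December 14

Result: 1917-12-14


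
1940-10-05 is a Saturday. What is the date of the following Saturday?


Current: Saturday
Target: Saturday
Days ahead: 7

Next Saturday: 1940-10-12


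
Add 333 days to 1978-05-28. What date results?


Start: 1978-05-28, add 333 days
May 1978 has 31 days: 31 - 28 = 3 days to May 31 -> 330 left
June 1978 has 30 days -> 300 left
July 1978 has 31 days -> 269 left
August 1978 has 31 days -> 238 left
September 1978 has 30 days -> 208 left
October 1978 has 31 days -> 177 left
November 1978 has 30 days -> 147 left
December 1978 has 31 days -> 116 left
January 1979 has 31 days -> 85 left
February 1979 has 28 days -> 57 left
March 1979 has 31 days -> 26 left
April 1979: 26 <= 30 -> lands on April 26

Result: 1979-04-26


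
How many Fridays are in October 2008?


October 2008 has 31 days
Anchor: Jan 1, 2008. With p = 2008 - 1 = 2007: (p + p//4 - p//100 + p//400) mod 7 = (2007 + 501 - 20 + 5) mod 7 = 2493 mod 7 = 1 -> Tuesday (Mon=0 ... Sun=6)
Days before October (Jan-Sep): 274; October 1 index = (1 + 274) mod 7 = 2 -> Wednesday
First Friday is October 3
Fridays: 3, 10, 17, 24, 31

5 Fridays


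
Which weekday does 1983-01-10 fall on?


Date: January 10, 1983
Anchor: Jan 1, 1983. With p = 1983 - 1 = 1982: (p + p//4 - p//100 + p//400) mod 7 = (1982 + 495 - 19 + 4) mod 7 = 2462 mod 7 = 5 -> Saturday (Mon=0 ... Sun=6)
Days into year = 10 - 1 = 9
Weekday index = (5 + 9) mod 7 = 0

Day of the week: Monday


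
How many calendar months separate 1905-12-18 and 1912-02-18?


From December 1905 to February 1912
7 years * 12 = 84 months, minus 10 months = 74

74 months


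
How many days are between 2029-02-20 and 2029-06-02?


From 2029-02-20 to 2029-06-02
2029-02-20: days before February = 31; day of year = 31 + 20 = 51
2029-06-02: days before June = 31 + 28 + 31 + 30 + 31 = 151 (2029 is not a leap year); day of year = 151 + 2 = 153
Same year: 153 - 51 = 102

102 days


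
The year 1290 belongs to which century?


Century = (year - 1) // 100 + 1
= (1290 - 1) // 100 + 1
= 1289 // 100 + 1
= 12 + 1

13th century


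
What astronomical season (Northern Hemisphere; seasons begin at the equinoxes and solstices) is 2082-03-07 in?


Date: March 7
Astronomical Winter (approx.; exact equinox/solstice day varies by year): December 21 to March 19
March 7 falls within the Winter window

Winter


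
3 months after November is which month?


November is month 11
11 + 3 = 14; wrap: 14 - 12 = 2

February


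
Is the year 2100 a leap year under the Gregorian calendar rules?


Gregorian leap year rule: divisible by 4, but not by 100, unless also by 400.
2100 is divisible by 100 but not 400 -> not a leap year

No


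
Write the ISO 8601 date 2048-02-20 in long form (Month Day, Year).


ISO 2048-02-20 parses as year=2048, month=02, day=20
Month 2 -> February

February 20, 2048


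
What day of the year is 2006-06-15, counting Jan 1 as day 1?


Date: June 15, 2006
Days in months 1 through 5: 151
Plus 15 days in June

Day of year: 166


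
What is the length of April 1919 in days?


April 1919

30 days


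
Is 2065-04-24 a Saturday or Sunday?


Anchor: Jan 1, 2065. With p = 2065 - 1 = 2064: (p + p//4 - p//100 + p//400) mod 7 = (2064 + 516 - 20 + 5) mod 7 = 2565 mod 7 = 3 -> Thursday (Mon=0 ... Sun=6)
Day of year: 114; offset = 113
Weekday index = (3 + 113) mod 7 = 4 -> Friday
Weekend days: Saturday, Sunday

No


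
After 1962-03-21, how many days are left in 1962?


Day of year: 80 of 365
Remaining = 365 - 80

285 days


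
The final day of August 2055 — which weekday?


August 2055 has 31 days
Anchor: Jan 1, 2055. With p = 2055 - 1 = 2054: (p + p//4 - p//100 + p//400) mod 7 = (2054 + 513 - 20 + 5) mod 7 = 2552 mod 7 = 4 -> Friday (Mon=0 ... Sun=6)
Days before August (Jan-Jul): 212; August 1 index = (4 + 212) mod 7 = 6 -> Sunday
Last day offset: 31 - 1 = 30 days
Weekday index = (6 + 30) mod 7 = 1

Tuesday, August 31


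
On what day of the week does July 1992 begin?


Target: July 1, 1992
Anchor: Jan 1, 1992. With p = 1992 - 1 = 1991: (p + p//4 - p//100 + p//400) mod 7 = (1991 + 497 - 19 + 4) mod 7 = 2473 mod 7 = 2 -> Wednesday (Mon=0 ... Sun=6)
Days before July (Jan-Jun): 182 days
Weekday index = (2 + 182) mod 7 = 2

Wednesday


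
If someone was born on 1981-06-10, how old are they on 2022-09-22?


Birth: 1981-06-10
Reference: 2022-09-22
Year difference: 2022 - 1981 = 41

41 years old


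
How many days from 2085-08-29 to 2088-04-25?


From 2085-08-29 to 2088-04-25
2085-08-29: days before August = 31 + 28 + 31 + 30 + 31 + 30 + 31 = 212 (2085 is not a leap year); day of year = 212 + 29 = 241
2088-04-25: days before April = 31 + 29 + 31 = 91 (2088 is a leap year); day of year = 91 + 25 = 116
Rest of 2085: 365 - 241 = 124
Full years 2086 (365), 2087 (365): 730
Total = 124 + 730 + 116 = 970

970 days


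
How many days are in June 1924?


June 1924

30 days


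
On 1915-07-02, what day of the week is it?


Date: July 2, 1915
Anchor: Jan 1, 1915. With p = 1915 - 1 = 1914: (p + p//4 - p//100 + p//400) mod 7 = (1914 + 478 - 19 + 4) mod 7 = 2377 mod 7 = 4 -> Friday (Mon=0 ... Sun=6)
Days before July (Jan-Jun): 181; offset = 181 + 2 - 1 = 182
Weekday index = (4 + 182) mod 7 = 4

Day of the week: Friday


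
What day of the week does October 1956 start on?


Target: October 1, 1956
Anchor: Jan 1, 1956. With p = 1956 - 1 = 1955: (p + p//4 - p//100 + p//400) mod 7 = (1955 + 488 - 19 + 4) mod 7 = 2428 mod 7 = 6 -> Sunday (Mon=0 ... Sun=6)
Days before October (Jan-Sep): 274 days
Weekday index = (6 + 274) mod 7 = 0

Monday


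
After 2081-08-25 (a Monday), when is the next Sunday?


Current: Monday
Target: Sunday
Days ahead: 6

Next Sunday: 2081-08-31


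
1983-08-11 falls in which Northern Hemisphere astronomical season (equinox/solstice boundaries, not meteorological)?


Date: August 11
Astronomical Summer (approx.; exact equinox/solstice day varies by year): June 21 to September 21
August 11 falls within the Summer window

Summer


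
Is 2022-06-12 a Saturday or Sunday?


Anchor: Jan 1, 2022. With p = 2022 - 1 = 2021: (p + p//4 - p//100 + p//400) mod 7 = (2021 + 505 - 20 + 5) mod 7 = 2511 mod 7 = 5 -> Saturday (Mon=0 ... Sun=6)
Day of year: 163; offset = 162
Weekday index = (5 + 162) mod 7 = 6 -> Sunday
Weekend days: Saturday, Sunday

Yes


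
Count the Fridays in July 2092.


July 2092 has 31 days
Anchor: Jan 1, 2092. With p = 2092 - 1 = 2091: (p + p//4 - p//100 + p//400) mod 7 = (2091 + 522 - 20 + 5) mod 7 = 2598 mod 7 = 1 -> Tuesday (Mon=0 ... Sun=6)
Days before July (Jan-Jun): 182; July 1 index = (1 + 182) mod 7 = 1 -> Tuesday
First Friday is July 4
Fridays: 4, 11, 18, 25

4 Fridays


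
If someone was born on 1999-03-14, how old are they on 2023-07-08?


Birth: 1999-03-14
Reference: 2023-07-08
Year difference: 2023 - 1999 = 24

24 years old


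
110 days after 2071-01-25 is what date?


Start: 2071-01-25, add 110 days
January 2071 has 31 days: 31 - 25 = 6 days to January 31 -> 104 left
February 2071 has 28 days -> 76 left
March 2071 has 31 days -> 45 left
April 2071 has 30 days -> 15 left
May 2071: 15 <= 31 -> lands on May 15

Result: 2071-05-15


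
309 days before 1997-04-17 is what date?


Start: 1997-04-17, subtract 309 days
Back 17 days from April 17 reaches March 31, 1997 -> 292 left
March 1997 has 31 days -> back to February 28, 1997 -> 261 left
February 1997 has 28 days -> back to January 31, 1997 -> 233 left
January 1997 has 31 days -> back to December 31, 1996 -> 202 left
December 1996 has 31 days -> back to November 30, 1996 -> 171 left
November 1996 has 30 days -> back to October 31, 1996 -> 141 left
October 1996 has 31 days -> back to September 30, 1996 -> 110 left
September 1996 has 30 days -> back to August 31, 1996 -> 80 left
August 1996 has 31 days -> back to July 31, 1996 -> 49 left
July 1996 has 31 days -> back to June 30, 1996 -> 18 left
June 1996: 30 - 18 = 12 -> lands on June 12

Result: 1996-06-12


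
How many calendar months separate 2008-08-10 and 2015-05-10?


From August 2008 to May 2015
7 years * 12 = 84 months, minus 3 months = 81

81 months


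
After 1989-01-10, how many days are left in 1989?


Day of year: 10 of 365
Remaining = 365 - 10

355 days


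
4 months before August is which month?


August is month 8
8 - 4 = 4

April


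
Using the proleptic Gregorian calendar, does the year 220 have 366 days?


Gregorian leap year rule: divisible by 4, but not by 100, unless also by 400.
220 is divisible by 4 but not 100 -> leap year

Yes


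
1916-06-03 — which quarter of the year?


Month: June (month 6)
Q1: Jan-Mar, Q2: Apr-Jun, Q3: Jul-Sep, Q4: Oct-Dec

Q2


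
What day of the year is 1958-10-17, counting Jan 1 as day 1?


Date: October 17, 1958
Days in months 1 through 9: 273
Plus 17 days in October

Day of year: 290


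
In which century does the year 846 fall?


Century = (year - 1) // 100 + 1
= (846 - 1) // 100 + 1
= 845 // 100 + 1
= 8 + 1

9th century


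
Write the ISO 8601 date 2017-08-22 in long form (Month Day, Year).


ISO 2017-08-22 parses as year=2017, month=08, day=22
Month 8 -> August

August 22, 2017


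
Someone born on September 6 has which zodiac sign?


Date: September 6
Conventional tropical zodiac dates: Virgo from August 23 onward; Libra starts September 23
September 6 falls within the Virgo range

Virgo


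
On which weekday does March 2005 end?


March 2005 has 31 days
Anchor: Jan 1, 2005. With p = 2005 - 1 = 2004: (p + p//4 - p//100 + p//400) mod 7 = (2004 + 501 - 20 + 5) mod 7 = 2490 mod 7 = 5 -> Saturday (Mon=0 ... Sun=6)
Days before March (Jan-Feb): 59; March 1 index = (5 + 59) mod 7 = 1 -> Tuesday
Last day offset: 31 - 1 = 30 days
Weekday index = (1 + 30) mod 7 = 3

Thursday, March 31


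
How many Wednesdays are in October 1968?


October 1968 has 31 days
Anchor: Jan 1, 1968. With p = 1968 - 1 = 1967: (p + p//4 - p//100 + p//400) mod 7 = (1967 + 491 - 19 + 4) mod 7 = 2443 mod 7 = 0 -> Monday (Mon=0 ... Sun=6)
Days before October (Jan-Sep): 274; October 1 index = (0 + 274) mod 7 = 1 -> Tuesday
First Wednesday is October 2
Wednesdays: 2, 9, 16, 23, 30

5 Wednesdays


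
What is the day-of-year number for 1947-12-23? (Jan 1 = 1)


Date: December 23, 1947
Days in months 1 through 11: 334
Plus 23 days in December

Day of year: 357


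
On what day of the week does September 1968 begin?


Target: September 1, 1968
Anchor: Jan 1, 1968. With p = 1968 - 1 = 1967: (p + p//4 - p//100 + p//400) mod 7 = (1967 + 491 - 19 + 4) mod 7 = 2443 mod 7 = 0 -> Monday (Mon=0 ... Sun=6)
Days before September (Jan-Aug): 244 days
Weekday index = (0 + 244) mod 7 = 6

Sunday


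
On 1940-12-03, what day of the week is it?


Date: December 3, 1940
Anchor: Jan 1, 1940. With p = 1940 - 1 = 1939: (p + p//4 - p//100 + p//400) mod 7 = (1939 + 484 - 19 + 4) mod 7 = 2408 mod 7 = 0 -> Monday (Mon=0 ... Sun=6)
Days before December (Jan-Nov): 335; offset = 335 + 3 - 1 = 337
Weekday index = (0 + 337) mod 7 = 1

Day of the week: Tuesday


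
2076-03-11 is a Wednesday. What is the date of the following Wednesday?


Current: Wednesday
Target: Wednesday
Days ahead: 7

Next Wednesday: 2076-03-18


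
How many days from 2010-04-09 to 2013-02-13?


From 2010-04-09 to 2013-02-13
2010-04-09: days before April = 31 + 28 + 31 = 90 (2010 is not a leap year); day of year = 90 + 9 = 99
2013-02-13: days before February = 31; day of year = 31 + 13 = 44
Rest of 2010: 365 - 99 = 266
Full years 2011 (365), 2012 (366): 731
Total = 266 + 731 + 44 = 1041

1041 days


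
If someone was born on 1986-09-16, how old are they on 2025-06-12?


Birth: 1986-09-16
Reference: 2025-06-12
Year difference: 2025 - 1986 = 39
Birthday not yet reached in 2025, subtract 1

38 years old


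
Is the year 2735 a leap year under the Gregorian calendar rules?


Gregorian leap year rule: divisible by 4, but not by 100, unless also by 400.
2735 is not divisible by 4 -> not a leap year

No


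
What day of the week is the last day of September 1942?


September 1942 has 30 days
Anchor: Jan 1, 1942. With p = 1942 - 1 = 1941: (p + p//4 - p//100 + p//400) mod 7 = (1941 + 485 - 19 + 4) mod 7 = 2411 mod 7 = 3 -> Thursday (Mon=0 ... Sun=6)
Days before September (Jan-Aug): 243; September 1 index = (3 + 243) mod 7 = 1 -> Tuesday
Last day offset: 30 - 1 = 29 days
Weekday index = (1 + 29) mod 7 = 2

Wednesday, September 30


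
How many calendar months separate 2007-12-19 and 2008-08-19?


From December 2007 to August 2008
1 year * 12 = 12 months, minus 4 months = 8

8 months


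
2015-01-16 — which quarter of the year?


Month: January (month 1)
Q1: Jan-Mar, Q2: Apr-Jun, Q3: Jul-Sep, Q4: Oct-Dec

Q1


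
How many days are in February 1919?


February 1919 (leap year: no)

28 days


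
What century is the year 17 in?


Century = (year - 1) // 100 + 1
= (17 - 1) // 100 + 1
= 16 // 100 + 1
= 0 + 1

1st century


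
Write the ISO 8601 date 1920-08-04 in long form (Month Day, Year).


ISO 1920-08-04 parses as year=1920, month=08, day=04
Month 8 -> August

August 4, 1920


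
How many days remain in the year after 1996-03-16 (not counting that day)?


Day of year: 76 of 366
Remaining = 366 - 76

290 days


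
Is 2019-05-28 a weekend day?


Anchor: Jan 1, 2019. With p = 2019 - 1 = 2018: (p + p//4 - p//100 + p//400) mod 7 = (2018 + 504 - 20 + 5) mod 7 = 2507 mod 7 = 1 -> Tuesday (Mon=0 ... Sun=6)
Day of year: 148; offset = 147
Weekday index = (1 + 147) mod 7 = 1 -> Tuesday
Weekend days: Saturday, Sunday

No


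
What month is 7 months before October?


October is month 10
10 - 7 = 3

March


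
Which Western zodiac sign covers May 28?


Date: May 28
Conventional tropical zodiac dates: Gemini from May 21 onward; Cancer starts June 21
May 28 falls within the Gemini range

Gemini


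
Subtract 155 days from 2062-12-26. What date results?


Start: 2062-12-26, subtract 155 days
Back 26 days from December 26 reaches November 30, 2062 -> 129 left
November 2062 has 30 days -> back to October 31, 2062 -> 99 left
October 2062 has 31 days -> back to September 30, 2062 -> 68 left
September 2062 has 30 days -> back to August 31, 2062 -> 38 left
August 2062 has 31 days -> back to July 31, 2062 -> 7 left
July 2062: 31 - 7 = 24 -> lands on July 24

Result: 2062-07-24


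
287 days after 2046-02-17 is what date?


Start: 2046-02-17, add 287 days
February 2046 has 28 days: 28 - 17 = 11 days to February 28 -> 276 left
March 2046 has 31 days -> 245 left
April 2046 has 30 days -> 215 left
May 2046 has 31 days -> 184 left
June 2046 has 30 days -> 154 left
July 2046 has 31 days -> 123 left
August 2046 has 31 days -> 92 left
September 2046 has 30 days -> 62 left
October 2046 has 31 days -> 31 left
November 2046 has 30 days -> 1 left
December 2046: 1 <= 31 -> lands on December 1

Result: 2046-12-01


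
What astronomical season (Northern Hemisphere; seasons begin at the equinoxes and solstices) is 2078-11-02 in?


Date: November 2
Astronomical Autumn (approx.; exact equinox/solstice day varies by year): September 22 to December 20
November 2 falls within the Autumn window

Autumn


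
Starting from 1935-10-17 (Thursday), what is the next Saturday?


Current: Thursday
Target: Saturday
Days ahead: 2

Next Saturday: 1935-10-19


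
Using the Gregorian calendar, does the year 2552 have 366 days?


Gregorian leap year rule: divisible by 4, but not by 100, unless also by 400.
2552 is divisible by 4 but not 100 -> leap year

Yes


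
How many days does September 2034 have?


September 2034

30 days


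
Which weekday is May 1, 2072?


Target: May 1, 2072
Anchor: Jan 1, 2072. With p = 2072 - 1 = 2071: (p + p//4 - p//100 + p//400) mod 7 = (2071 + 517 - 20 + 5) mod 7 = 2573 mod 7 = 4 -> Friday (Mon=0 ... Sun=6)
Days before May (Jan-Apr): 121 days
Weekday index = (4 + 121) mod 7 = 6

Sunday


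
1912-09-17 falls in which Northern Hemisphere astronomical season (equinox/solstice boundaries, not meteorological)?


Date: September 17
Astronomical Summer (approx.; exact equinox/solstice day varies by year): June 21 to September 21
September 17 falls within the Summer window

Summer


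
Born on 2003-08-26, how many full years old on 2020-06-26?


Birth: 2003-08-26
Reference: 2020-06-26
Year difference: 2020 - 2003 = 17
Birthday not yet reached in 2020, subtract 1

16 years old


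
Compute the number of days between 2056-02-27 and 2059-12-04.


From 2056-02-27 to 2059-12-04
2056-02-27: days before February = 31; day of year = 31 + 27 = 58
2059-12-04: days before December = 31 + 28 + 31 + 30 + 31 + 30 + 31 + 31 + 30 + 31 + 30 = 334 (2059 is not a leap year); day of year = 334 + 4 = 338
Rest of 2056: 366 - 58 = 308
Full years 2057 (365), 2058 (365): 730
Total = 308 + 730 + 338 = 1376

1376 days


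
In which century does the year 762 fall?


Century = (year - 1) // 100 + 1
= (762 - 1) // 100 + 1
= 761 // 100 + 1
= 7 + 1

8th century


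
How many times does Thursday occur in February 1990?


February 1990 has 28 days
Anchor: Jan 1, 1990. With p = 1990 - 1 = 1989: (p + p//4 - p//100 + p//400) mod 7 = (1989 + 497 - 19 + 4) mod 7 = 2471 mod 7 = 0 -> Monday (Mon=0 ... Sun=6)
Days before February (Jan): 31; February 1 index = (0 + 31) mod 7 = 3 -> Thursday
First Thursday is February 1
Thursdays: 1, 8, 15, 22

4 Thursdays


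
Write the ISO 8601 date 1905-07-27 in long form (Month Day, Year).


ISO 1905-07-27 parses as year=1905, month=07, day=27
Month 7 -> July

July 27, 1905


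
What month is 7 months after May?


May is month 5
5 + 7 = 12

December


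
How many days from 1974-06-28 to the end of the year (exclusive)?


Day of year: 179 of 365
Remaining = 365 - 179

186 days


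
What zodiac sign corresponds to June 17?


Date: June 17
Conventional tropical zodiac dates: Gemini from May 21 onward; Cancer starts June 21
June 17 falls within the Gemini range

Gemini


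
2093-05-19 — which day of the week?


Date: May 19, 2093
Anchor: Jan 1, 2093. With p = 2093 - 1 = 2092: (p + p//4 - p//100 + p//400) mod 7 = (2092 + 523 - 20 + 5) mod 7 = 2600 mod 7 = 3 -> Thursday (Mon=0 ... Sun=6)
Days before May (Jan-Apr): 120; offset = 120 + 19 - 1 = 138
Weekday index = (3 + 138) mod 7 = 1

Day of the week: Tuesday


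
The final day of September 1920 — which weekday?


September 1920 has 30 days
Anchor: Jan 1, 1920. With p = 1920 - 1 = 1919: (p + p//4 - p//100 + p//400) mod 7 = (1919 + 479 - 19 + 4) mod 7 = 2383 mod 7 = 3 -> Thursday (Mon=0 ... Sun=6)
Days before September (Jan-Aug): 244; September 1 index = (3 + 244) mod 7 = 2 -> Wednesday
Last day offset: 30 - 1 = 29 days
Weekday index = (2 + 29) mod 7 = 3

Thursday, September 30


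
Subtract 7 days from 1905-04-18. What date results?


Start: 1905-04-18, subtract 7 days
18 - 7 = 11 stays within April 1905

Result: 1905-04-11


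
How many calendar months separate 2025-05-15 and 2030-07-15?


From May 2025 to July 2030
5 years * 12 = 60 months, plus 2 months = 62

62 months


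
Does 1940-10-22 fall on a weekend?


Anchor: Jan 1, 1940. With p = 1940 - 1 = 1939: (p + p//4 - p//100 + p//400) mod 7 = (1939 + 484 - 19 + 4) mod 7 = 2408 mod 7 = 0 -> Monday (Mon=0 ... Sun=6)
Day of year: 296; offset = 295
Weekday index = (0 + 295) mod 7 = 1 -> Tuesday
Weekend days: Saturday, Sunday

No


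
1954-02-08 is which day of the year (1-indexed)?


Date: February 8, 1954
Days in months 1 through 1: 31
Plus 8 days in February

Day of year: 39


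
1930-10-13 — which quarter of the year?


Month: October (month 10)
Q1: Jan-Mar, Q2: Apr-Jun, Q3: Jul-Sep, Q4: Oct-Dec

Q4


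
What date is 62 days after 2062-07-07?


Start: 2062-07-07, add 62 days
July 2062 has 31 days: 31 - 7 = 24 days to July 31 -> 38 left
August 2062 has 31 days -> 7 left
September 2062: 7 <= 30 -> lands on September 7

Result: 2062-09-07


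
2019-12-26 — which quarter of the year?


Month: December (month 12)
Q1: Jan-Mar, Q2: Apr-Jun, Q3: Jul-Sep, Q4: Oct-Dec

Q4


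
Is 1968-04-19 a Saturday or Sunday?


Anchor: Jan 1, 1968. With p = 1968 - 1 = 1967: (p + p//4 - p//100 + p//400) mod 7 = (1967 + 491 - 19 + 4) mod 7 = 2443 mod 7 = 0 -> Monday (Mon=0 ... Sun=6)
Day of year: 110; offset = 109
Weekday index = (0 + 109) mod 7 = 4 -> Friday
Weekend days: Saturday, Sunday

No


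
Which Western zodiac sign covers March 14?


Date: March 14
Conventional tropical zodiac dates: Pisces from February 19 onward; Aries starts March 21
March 14 falls within the Pisces range

Pisces


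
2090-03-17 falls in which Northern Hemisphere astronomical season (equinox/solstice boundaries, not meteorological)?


Date: March 17
Astronomical Winter (approx.; exact equinox/solstice day varies by year): December 21 to March 19
March 17 falls within the Winter window

Winter


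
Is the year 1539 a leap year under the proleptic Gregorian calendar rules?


Gregorian leap year rule: divisible by 4, but not by 100, unless also by 400.
1539 is not divisible by 4 -> not a leap year

No


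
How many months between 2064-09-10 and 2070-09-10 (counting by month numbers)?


From September 2064 to September 2070
6 years * 12 = 72 months = 72

72 months


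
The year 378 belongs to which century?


Century = (year - 1) // 100 + 1
= (378 - 1) // 100 + 1
= 377 // 100 + 1
= 3 + 1

4th century


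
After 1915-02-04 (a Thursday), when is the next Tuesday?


Current: Thursday
Target: Tuesday
Days ahead: 5

Next Tuesday: 1915-02-09


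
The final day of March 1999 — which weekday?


March 1999 has 31 days
Anchor: Jan 1, 1999. With p = 1999 - 1 = 1998: (p + p//4 - p//100 + p//400) mod 7 = (1998 + 499 - 19 + 4) mod 7 = 2482 mod 7 = 4 -> Friday (Mon=0 ... Sun=6)
Days before March (Jan-Feb): 59; March 1 index = (4 + 59) mod 7 = 0 -> Monday
Last day offset: 31 - 1 = 30 days
Weekday index = (0 + 30) mod 7 = 2

Wednesday, March 31


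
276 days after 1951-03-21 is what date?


Start: 1951-03-21, add 276 days
March 1951 has 31 days: 31 - 21 = 10 days to March 31 -> 266 left
April 1951 has 30 days -> 236 left
May 1951 has 31 days -> 205 left
June 1951 has 30 days -> 175 left
July 1951 has 31 days -> 144 left
August 1951 has 31 days -> 113 left
September 1951 has 30 days -> 83 left
October 1951 has 31 days -> 52 left
November 1951 has 30 days -> 22 left
December 1951: 22 <= 31 -> lands on December 22

Result: 1951-12-22


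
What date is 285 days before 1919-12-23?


Start: 1919-12-23, subtract 285 days
Back 23 days from December 23 reaches November 30, 1919 -> 262 left
November 1919 has 30 days -> back to October 31, 1919 -> 232 left
October 1919 has 31 days -> back to September 30, 1919 -> 201 left
September 1919 has 30 days -> back to August 31, 1919 -> 171 left
August 1919 has 31 days -> back to July 31, 1919 -> 140 left
July 1919 has 31 days -> back to June 30, 1919 -> 109 left
June 1919 has 30 days -> back to May 31, 1919 -> 79 left
May 1919 has 31 days -> back to April 30, 1919 -> 48 left
April 1919 has 30 days -> back to March 31, 1919 -> 18 left
March 1919: 31 - 18 = 13 -> lands on March 13

Result: 1919-03-13


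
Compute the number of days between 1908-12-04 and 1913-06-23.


From 1908-12-04 to 1913-06-23
1908-12-04: days before December = 31 + 29 + 31 + 30 + 31 + 30 + 31 + 31 + 30 + 31 + 30 = 335 (1908 is a leap year); day of year = 335 + 4 = 339
1913-06-23: days before June = 31 + 28 + 31 + 30 + 31 = 151 (1913 is not a leap year); day of year = 151 + 23 = 174
Rest of 1908: 366 - 339 = 27
Full years 1909 (365), 1910 (365), 1911 (365), 1912 (366): 1461
Total = 27 + 1461 + 174 = 1662

1662 days


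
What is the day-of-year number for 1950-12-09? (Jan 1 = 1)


Date: December 9, 1950
Days in months 1 through 11: 334
Plus 9 days in December

Day of year: 343


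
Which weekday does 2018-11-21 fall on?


Date: November 21, 2018
Anchor: Jan 1, 2018. With p = 2018 - 1 = 2017: (p + p//4 - p//100 + p//400) mod 7 = (2017 + 504 - 20 + 5) mod 7 = 2506 mod 7 = 0 -> Monday (Mon=0 ... Sun=6)
Days before November (Jan-Oct): 304; offset = 304 + 21 - 1 = 324
Weekday index = (0 + 324) mod 7 = 2

Day of the week: Wednesday


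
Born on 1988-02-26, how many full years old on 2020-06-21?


Birth: 1988-02-26
Reference: 2020-06-21
Year difference: 2020 - 1988 = 32

32 years old


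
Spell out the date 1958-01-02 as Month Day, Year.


ISO 1958-01-02 parses as year=1958, month=01, day=02
Month 1 -> January

January 2, 1958


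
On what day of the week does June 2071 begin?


Target: June 1, 2071
Anchor: Jan 1, 2071. With p = 2071 - 1 = 2070: (p + p//4 - p//100 + p//400) mod 7 = (2070 + 517 - 20 + 5) mod 7 = 2572 mod 7 = 3 -> Thursday (Mon=0 ... Sun=6)
Days before June (Jan-May): 151 days
Weekday index = (3 + 151) mod 7 = 0

Monday


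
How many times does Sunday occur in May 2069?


May 2069 has 31 days
Anchor: Jan 1, 2069. With p = 2069 - 1 = 2068: (p + p//4 - p//100 + p//400) mod 7 = (2068 + 517 - 20 + 5) mod 7 = 2570 mod 7 = 1 -> Tuesday (Mon=0 ... Sun=6)
Days before May (Jan-Apr): 120; May 1 index = (1 + 120) mod 7 = 2 -> Wednesday
First Sunday is May 5
Sundays: 5, 12, 19, 26

4 Sundays


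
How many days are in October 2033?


October 2033

31 days


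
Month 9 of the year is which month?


Month 9 of 12

September


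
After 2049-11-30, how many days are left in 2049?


Day of year: 334 of 365
Remaining = 365 - 334

31 days


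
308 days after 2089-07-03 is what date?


Start: 2089-07-03, add 308 days
July 2089 has 31 days: 31 - 3 = 28 days to July 31 -> 280 left
August 2089 has 31 days -> 249 left
September 2089 has 30 days -> 219 left
October 2089 has 31 days -> 188 left
November 2089 has 30 days -> 158 left
December 2089 has 31 days -> 127 left
January 2090 has 31 days -> 96 left
February 2090 has 28 days -> 68 left
March 2090 has 31 days -> 37 left
April 2090 has 30 days -> 7 left
May 2090: 7 <= 31 -> lands on May 7

Result: 2090-05-07


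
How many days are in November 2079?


November 2079

30 days


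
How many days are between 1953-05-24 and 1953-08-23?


From 1953-05-24 to 1953-08-23
1953-05-24: days before May = 31 + 28 + 31 + 30 = 120 (1953 is not a leap year); day of year = 120 + 24 = 144
1953-08-23: days before August = 31 + 28 + 31 + 30 + 31 + 30 + 31 = 212 (1953 is not a leap year); day of year = 212 + 23 = 235
Same year: 235 - 144 = 91

91 days


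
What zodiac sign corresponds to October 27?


Date: October 27
Conventional tropical zodiac dates: Scorpio from October 23 onward; Sagittarius starts November 22
October 27 falls within the Scorpio range

Scorpio


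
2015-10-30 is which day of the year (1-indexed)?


Date: October 30, 2015
Days in months 1 through 9: 273
Plus 30 days in October

Day of year: 303


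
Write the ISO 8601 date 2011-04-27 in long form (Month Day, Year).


ISO 2011-04-27 parses as year=2011, month=04, day=27
Month 4 -> April

April 27, 2011


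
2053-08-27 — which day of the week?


Date: August 27, 2053
Anchor: Jan 1, 2053. With p = 2053 - 1 = 2052: (p + p//4 - p//100 + p//400) mod 7 = (2052 + 513 - 20 + 5) mod 7 = 2550 mod 7 = 2 -> Wednesday (Mon=0 ... Sun=6)
Days before August (Jan-Jul): 212; offset = 212 + 27 - 1 = 238
Weekday index = (2 + 238) mod 7 = 2

Day of the week: Wednesday


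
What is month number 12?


Month 12 of 12

December


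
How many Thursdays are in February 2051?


February 2051 has 28 days
Anchor: Jan 1, 2051. With p = 2051 - 1 = 2050: (p + p//4 - p//100 + p//400) mod 7 = (2050 + 512 - 20 + 5) mod 7 = 2547 mod 7 = 6 -> Sunday (Mon=0 ... Sun=6)
Days before February (Jan): 31; February 1 index = (6 + 31) mod 7 = 2 -> Wednesday
First Thursday is February 2
Thursdays: 2, 9, 16, 23

4 Thursdays


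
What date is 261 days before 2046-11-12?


Start: 2046-11-12, subtract 261 days
Back 12 days from November 12 reaches October 31, 2046 -> 249 left
October 2046 has 31 days -> back to September 30, 2046 -> 218 left
September 2046 has 30 days -> back to August 31, 2046 -> 188 left
August 2046 has 31 days -> back to July 31, 2046 -> 157 left
July 2046 has 31 days -> back to June 30, 2046 -> 126 left
June 2046 has 30 days -> back to May 31, 2046 -> 96 left
May 2046 has 31 days -> back to April 30, 2046 -> 65 left
April 2046 has 30 days -> back to March 31, 2046 -> 35 left
March 2046 has 31 days -> back to February 28, 2046 -> 4 left
February 2046: 28 - 4 = 24 -> lands on February 24

Result: 2046-02-24


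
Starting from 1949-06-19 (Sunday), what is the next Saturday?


Current: Sunday
Target: Saturday
Days ahead: 6

Next Saturday: 1949-06-25


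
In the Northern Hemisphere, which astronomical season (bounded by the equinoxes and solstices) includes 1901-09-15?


Date: September 15
Astronomical Summer (approx.; exact equinox/solstice day varies by year): June 21 to September 21
September 15 falls within the Summer window

Summer


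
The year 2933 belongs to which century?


Century = (year - 1) // 100 + 1
= (2933 - 1) // 100 + 1
= 2932 // 100 + 1
= 29 + 1

30th century


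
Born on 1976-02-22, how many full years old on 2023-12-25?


Birth: 1976-02-22
Reference: 2023-12-25
Year difference: 2023 - 1976 = 47

47 years old


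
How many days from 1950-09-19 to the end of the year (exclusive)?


Day of year: 262 of 365
Remaining = 365 - 262

103 days


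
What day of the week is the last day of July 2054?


July 2054 has 31 days
Anchor: Jan 1, 2054. With p = 2054 - 1 = 2053: (p + p//4 - p//100 + p//400) mod 7 = (2053 + 513 - 20 + 5) mod 7 = 2551 mod 7 = 3 -> Thursday (Mon=0 ... Sun=6)
Days before July (Jan-Jun): 181; July 1 index = (3 + 181) mod 7 = 2 -> Wednesday
Last day offset: 31 - 1 = 30 days
Weekday index = (2 + 30) mod 7 = 4

Friday, July 31


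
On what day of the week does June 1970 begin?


Target: June 1, 1970
Anchor: Jan 1, 1970. With p = 1970 - 1 = 1969: (p + p//4 - p//100 + p//400) mod 7 = (1969 + 492 - 19 + 4) mod 7 = 2446 mod 7 = 3 -> Thursday (Mon=0 ... Sun=6)
Days before June (Jan-May): 151 days
Weekday index = (3 + 151) mod 7 = 0

Monday


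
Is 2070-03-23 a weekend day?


Anchor: Jan 1, 2070. With p = 2070 - 1 = 2069: (p + p//4 - p//100 + p//400) mod 7 = (2069 + 517 - 20 + 5) mod 7 = 2571 mod 7 = 2 -> Wednesday (Mon=0 ... Sun=6)
Day of year: 82; offset = 81
Weekday index = (2 + 81) mod 7 = 6 -> Sunday
Weekend days: Saturday, Sunday

Yes


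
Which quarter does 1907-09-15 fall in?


Month: September (month 9)
Q1: Jan-Mar, Q2: Apr-Jun, Q3: Jul-Sep, Q4: Oct-Dec

Q3


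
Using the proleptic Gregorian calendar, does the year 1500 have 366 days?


Gregorian leap year rule: divisible by 4, but not by 100, unless also by 400.
1500 is divisible by 100 but not 400 -> not a leap year

No


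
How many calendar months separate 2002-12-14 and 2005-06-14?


From December 2002 to June 2005
3 years * 12 = 36 months, minus 6 months = 30

30 months


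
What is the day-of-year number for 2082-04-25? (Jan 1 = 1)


Date: April 25, 2082
Days in months 1 through 3: 90
Plus 25 days in April

Day of year: 115


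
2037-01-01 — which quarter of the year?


Month: January (month 1)
Q1: Jan-Mar, Q2: Apr-Jun, Q3: Jul-Sep, Q4: Oct-Dec

Q1


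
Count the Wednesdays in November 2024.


November 2024 has 30 days
Anchor: Jan 1, 2024. With p = 2024 - 1 = 2023: (p + p//4 - p//100 + p//400) mod 7 = (2023 + 505 - 20 + 5) mod 7 = 2513 mod 7 = 0 -> Monday (Mon=0 ... Sun=6)
Days before November (Jan-Oct): 305; November 1 index = (0 + 305) mod 7 = 4 -> Friday
First Wednesday is November 6
Wednesdays: 6, 13, 20, 27

4 Wednesdays


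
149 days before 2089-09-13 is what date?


Start: 2089-09-13, subtract 149 days
Back 13 days from September 13 reaches August 31, 2089 -> 136 left
August 2089 has 31 days -> back to July 31, 2089 -> 105 left
July 2089 has 31 days -> back to June 30, 2089 -> 74 left
June 2089 has 30 days -> back to May 31, 2089 -> 44 left
May 2089 has 31 days -> back to April 30, 2089 -> 13 left
April 2089: 30 - 13 = 17 -> lands on April 17

Result: 2089-04-17


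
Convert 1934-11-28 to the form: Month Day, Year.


ISO 1934-11-28 parses as year=1934, month=11, day=28
Month 11 -> November

November 28, 1934


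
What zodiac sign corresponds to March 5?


Date: March 5
Conventional tropical zodiac dates: Pisces from February 19 onward; Aries starts March 21
March 5 falls within the Pisces range

Pisces


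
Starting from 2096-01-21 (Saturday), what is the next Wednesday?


Current: Saturday
Target: Wednesday
Days ahead: 4

Next Wednesday: 2096-01-25


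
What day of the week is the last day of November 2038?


November 2038 has 30 days
Anchor: Jan 1, 2038. With p = 2038 - 1 = 2037: (p + p//4 - p//100 + p//400) mod 7 = (2037 + 509 - 20 + 5) mod 7 = 2531 mod 7 = 4 -> Friday (Mon=0 ... Sun=6)
Days before November (Jan-Oct): 304; November 1 index = (4 + 304) mod 7 = 0 -> Monday
Last day offset: 30 - 1 = 29 days
Weekday index = (0 + 29) mod 7 = 1

Tuesday, November 30


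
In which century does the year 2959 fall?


Century = (year - 1) // 100 + 1
= (2959 - 1) // 100 + 1
= 2958 // 100 + 1
= 29 + 1

30th century


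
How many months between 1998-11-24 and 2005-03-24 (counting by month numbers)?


From November 1998 to March 2005
7 years * 12 = 84 months, minus 8 months = 76

76 months


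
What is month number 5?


Month 5 of 12

May


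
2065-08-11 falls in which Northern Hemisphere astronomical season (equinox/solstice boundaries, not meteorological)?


Date: August 11
Astronomical Summer (approx.; exact equinox/solstice day varies by year): June 21 to September 21
August 11 falls within the Summer window

Summer


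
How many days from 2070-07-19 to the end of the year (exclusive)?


Day of year: 200 of 365
Remaining = 365 - 200

165 days


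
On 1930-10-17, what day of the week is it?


Date: October 17, 1930
Anchor: Jan 1, 1930. With p = 1930 - 1 = 1929: (p + p//4 - p//100 + p//400) mod 7 = (1929 + 482 - 19 + 4) mod 7 = 2396 mod 7 = 2 -> Wednesday (Mon=0 ... Sun=6)
Days before October (Jan-Sep): 273; offset = 273 + 17 - 1 = 289
Weekday index = (2 + 289) mod 7 = 4

Day of the week: Friday


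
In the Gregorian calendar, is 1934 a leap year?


Gregorian leap year rule: divisible by 4, but not by 100, unless also by 400.
1934 is not divisible by 4 -> not a leap year

No


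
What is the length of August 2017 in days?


August 2017

31 days


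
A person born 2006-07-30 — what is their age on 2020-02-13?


Birth: 2006-07-30
Reference: 2020-02-13
Year difference: 2020 - 2006 = 14
Birthday not yet reached in 2020, subtract 1

13 years old


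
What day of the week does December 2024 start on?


Target: December 1, 2024
Anchor: Jan 1, 2024. With p = 2024 - 1 = 2023: (p + p//4 - p//100 + p//400) mod 7 = (2023 + 505 - 20 + 5) mod 7 = 2513 mod 7 = 0 -> Monday (Mon=0 ... Sun=6)
Days before December (Jan-Nov): 335 days
Weekday index = (0 + 335) mod 7 = 6

Sunday


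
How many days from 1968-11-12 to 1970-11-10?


From 1968-11-12 to 1970-11-10
1968-11-12: days before November = 31 + 29 + 31 + 30 + 31 + 30 + 31 + 31 + 30 + 31 = 305 (1968 is a leap year); day of year = 305 + 12 = 317
1970-11-10: days before November = 31 + 28 + 31 + 30 + 31 + 30 + 31 + 31 + 30 + 31 = 304 (1970 is not a leap year); day of year = 304 + 10 = 314
Rest of 1968: 366 - 317 = 49
Full years 1969 (365): 365
Total = 49 + 365 + 314 = 728

728 days


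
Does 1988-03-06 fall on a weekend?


Anchor: Jan 1, 1988. With p = 1988 - 1 = 1987: (p + p//4 - p//100 + p//400) mod 7 = (1987 + 496 - 19 + 4) mod 7 = 2468 mod 7 = 4 -> Friday (Mon=0 ... Sun=6)
Day of year: 66; offset = 65
Weekday index = (4 + 65) mod 7 = 6 -> Sunday
Weekend days: Saturday, Sunday

Yes


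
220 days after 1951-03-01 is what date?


Start: 1951-03-01, add 220 days
March 1951 has 31 days: 31 - 1 = 30 days to March 31 -> 190 left
April 1951 has 30 days -> 160 left
May 1951 has 31 days -> 129 left
June 1951 has 30 days -> 99 left
July 1951 has 31 days -> 68 left
August 1951 has 31 days -> 37 left
September 1951 has 30 days -> 7 left
October 1951: 7 <= 31 -> lands on October 7

Result: 1951-10-07


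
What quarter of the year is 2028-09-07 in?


Month: September (month 9)
Q1: Jan-Mar, Q2: Apr-Jun, Q3: Jul-Sep, Q4: Oct-Dec

Q3


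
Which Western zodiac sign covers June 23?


Date: June 23
Conventional tropical zodiac dates: Cancer from June 21 onward; Leo starts July 23
June 23 falls within the Cancer range

Cancer


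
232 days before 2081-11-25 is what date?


Start: 2081-11-25, subtract 232 days
Back 25 days from November 25 reaches October 31, 2081 -> 207 left
October 2081 has 31 days -> back to September 30, 2081 -> 176 left
September 2081 has 30 days -> back to August 31, 2081 -> 146 left
August 2081 has 31 days -> back to July 31, 2081 -> 115 left
July 2081 has 31 days -> back to June 30, 2081 -> 84 left
June 2081 has 30 days -> back to May 31, 2081 -> 54 left
May 2081 has 31 days -> back to April 30, 2081 -> 23 left
April 2081: 30 - 23 = 7 -> lands on April 7

Result: 2081-04-07
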